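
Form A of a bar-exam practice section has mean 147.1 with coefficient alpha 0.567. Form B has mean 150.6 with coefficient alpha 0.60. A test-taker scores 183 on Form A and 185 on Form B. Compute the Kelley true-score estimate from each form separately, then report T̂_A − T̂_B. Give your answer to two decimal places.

-3.78

T̂_A = 0.567(183) + 0.433(147.1) = 167.4553
T̂_B = 0.60(185) + 0.40(150.6) = 171.2400
T̂_A − T̂_B = -3.7847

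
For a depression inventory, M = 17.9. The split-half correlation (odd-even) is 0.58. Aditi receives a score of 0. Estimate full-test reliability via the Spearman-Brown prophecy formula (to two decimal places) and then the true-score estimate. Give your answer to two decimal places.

4.83

Spearman-Brown: ρ = 2r/(1 + r) = 2(0.58)/(1 + 0.58) = 1.160/1.58 = 0.7342 → 0.73
T̂ = 0.73(0) + 0.27(17.9) = 0.00 + 4.833 = 4.833 → 4.83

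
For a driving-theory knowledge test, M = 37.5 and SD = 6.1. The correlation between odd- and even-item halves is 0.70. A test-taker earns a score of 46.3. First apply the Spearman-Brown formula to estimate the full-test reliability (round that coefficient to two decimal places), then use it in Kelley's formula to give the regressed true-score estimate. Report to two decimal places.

Spearman-Brown: ρ = 2r/(1 + r) = 2(0.70)/(1 + 0.70) = 1.400/1.70 = 0.8235 → 0.82
T̂ = 0.82(46.3) + 0.18(37.5) = 37.966 + 6.750 = 44.716 → 44.72

44.72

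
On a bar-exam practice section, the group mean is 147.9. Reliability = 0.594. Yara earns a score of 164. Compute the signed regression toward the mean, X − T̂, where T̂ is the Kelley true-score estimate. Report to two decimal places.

6.54

T̂ = 0.594(164) + 0.406(147.9) = 97.416 + 60.0474 = 157.4634 → 157.463
X − T̂ = 164 − 157.463 = 6.537 → 6.54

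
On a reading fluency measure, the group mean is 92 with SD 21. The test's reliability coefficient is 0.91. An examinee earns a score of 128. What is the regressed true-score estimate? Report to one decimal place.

124.8

Kelley's formula gives T̂ = 0.91·128 + 0.09·92 = 116.48 + 8.28 = 124.76.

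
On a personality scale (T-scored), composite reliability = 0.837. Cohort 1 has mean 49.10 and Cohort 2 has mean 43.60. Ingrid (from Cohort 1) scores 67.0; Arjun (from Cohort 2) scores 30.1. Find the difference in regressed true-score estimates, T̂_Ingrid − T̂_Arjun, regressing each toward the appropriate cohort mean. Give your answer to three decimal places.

31.782

T̂_Ingrid = 0.837(67.0) + 0.163(49.10) = 64.08230
T̂_Arjun = 0.837(30.1) + 0.163(43.60) = 32.30050
Difference = 64.08230 − 32.30050 = 31.78180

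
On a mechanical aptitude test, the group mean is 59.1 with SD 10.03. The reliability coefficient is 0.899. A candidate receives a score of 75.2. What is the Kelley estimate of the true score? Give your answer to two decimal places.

T̂ = 0.899(75.2) + 0.101(59.1) = 67.6048 + 5.9691 = 73.574 → 73.57

73.57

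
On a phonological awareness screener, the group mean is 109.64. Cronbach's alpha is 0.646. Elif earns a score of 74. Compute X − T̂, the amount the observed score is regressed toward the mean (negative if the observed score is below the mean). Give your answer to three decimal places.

-12.617

T̂ = ρX + (1 − ρ)μ
  = 0.646 × 74 + 0.354 × 109.64
  = 47.804 + 38.81256
  = 86.61656
  ≈ 86.6166
X − T̂ = 74 − 86.6166 = -12.6166 → -12.617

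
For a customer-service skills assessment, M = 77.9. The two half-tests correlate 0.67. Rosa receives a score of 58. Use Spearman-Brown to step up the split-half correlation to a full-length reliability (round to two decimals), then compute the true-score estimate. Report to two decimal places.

61.98

Spearman-Brown: ρ = 2r/(1 + r) = 2(0.67)/(1 + 0.67) = 1.340/1.67 = 0.8024 → 0.80
T̂ = ρX + (1 − ρ)μ
  = 0.80 × 58 + 0.20 × 77.9
  = 46.40 + 15.580
  = 61.980
  ≈ 61.98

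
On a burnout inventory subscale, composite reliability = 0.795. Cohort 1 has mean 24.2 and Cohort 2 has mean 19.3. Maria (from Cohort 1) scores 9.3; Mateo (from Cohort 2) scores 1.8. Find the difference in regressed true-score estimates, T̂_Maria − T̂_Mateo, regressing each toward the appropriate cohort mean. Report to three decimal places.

T̂_Maria = 0.795(9.3) + 0.205(24.2) = 12.35450
T̂_Mateo = 0.795(1.8) + 0.205(19.3) = 5.38750
Difference = 12.35450 − 5.38750 = 6.96700

6.967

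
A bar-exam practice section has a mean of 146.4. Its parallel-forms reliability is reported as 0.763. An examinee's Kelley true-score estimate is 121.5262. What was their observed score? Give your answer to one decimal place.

113.8

T̂ = ρX + (1 − ρ)μ  ⇒  X = (T̂ − (1 − ρ)μ) / ρ
X = (121.5262 − 0.237 × 146.4) / 0.763 = (121.5262 − 34.6968) / 0.763 = 86.8294 / 0.763 = 113.800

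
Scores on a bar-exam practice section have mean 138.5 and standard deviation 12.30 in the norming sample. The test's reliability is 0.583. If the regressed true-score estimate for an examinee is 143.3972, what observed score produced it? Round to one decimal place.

T̂ = ρX + (1 − ρ)μ  ⇒  X = (T̂ − (1 − ρ)μ) / ρ
X = (143.3972 − 0.417 × 138.5) / 0.583 = (143.3972 − 57.7545) / 0.583 = 85.6427 / 0.583 = 146.900

146.9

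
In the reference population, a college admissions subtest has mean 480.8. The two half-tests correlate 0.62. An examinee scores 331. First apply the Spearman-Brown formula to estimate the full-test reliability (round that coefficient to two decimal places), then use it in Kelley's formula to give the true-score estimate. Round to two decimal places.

Spearman-Brown: ρ = 2r/(1 + r) = 2(0.62)/(1 + 0.62) = 1.240/1.62 = 0.7654 → 0.77
T̂ = ρX + (1 − ρ)μ
  = 0.77 × 331 + 0.23 × 480.8
  = 254.87 + 110.584
  = 365.454
  ≈ 365.45

365.45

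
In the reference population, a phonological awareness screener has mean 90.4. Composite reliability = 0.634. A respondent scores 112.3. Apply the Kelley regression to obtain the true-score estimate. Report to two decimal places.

104.28

Weight the observed score by reliability and the mean by (1 − reliability): T̂ = 0.634·112.3 + 0.366·90.4 = 71.1982 + 33.0864 = 104.285.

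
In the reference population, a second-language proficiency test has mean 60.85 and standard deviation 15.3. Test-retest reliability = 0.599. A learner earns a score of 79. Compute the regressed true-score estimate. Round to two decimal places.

T̂ = ρX + (1 − ρ)μ
  = 0.599 × 79 + 0.401 × 60.85
  = 47.321 + 24.40085
  = 71.722
  ≈ 71.72

71.72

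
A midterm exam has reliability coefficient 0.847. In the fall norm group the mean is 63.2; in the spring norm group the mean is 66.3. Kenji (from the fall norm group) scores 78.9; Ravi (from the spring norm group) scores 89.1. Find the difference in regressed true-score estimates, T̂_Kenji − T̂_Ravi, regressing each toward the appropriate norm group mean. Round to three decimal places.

-9.114

T̂_Kenji = 0.847(78.9) + 0.153(63.2) = 76.49790
T̂_Ravi = 0.847(89.1) + 0.153(66.3) = 85.61160
Difference = 76.49790 − 85.61160 = -9.11370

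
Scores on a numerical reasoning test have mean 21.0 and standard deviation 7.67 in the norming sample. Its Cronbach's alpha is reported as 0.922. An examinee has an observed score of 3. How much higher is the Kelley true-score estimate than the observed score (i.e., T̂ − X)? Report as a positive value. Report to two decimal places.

Weight the observed score by reliability and the mean by (1 − reliability): T̂ = 0.922·3 + 0.078·21.0 = 2.766 + 1.6380 = 4.4040.
T̂ − X = 4.404 − 3 = 1.404 → 1.40

1.40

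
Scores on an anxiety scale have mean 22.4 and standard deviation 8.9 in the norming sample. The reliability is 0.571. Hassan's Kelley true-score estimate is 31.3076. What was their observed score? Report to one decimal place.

38.0

T̂ = ρX + (1 − ρ)μ  ⇒  X = (T̂ − (1 − ρ)μ) / ρ
X = (31.3076 − 0.429 × 22.4) / 0.571 = (31.3076 − 9.6096) / 0.571 = 21.6980 / 0.571 = 38.000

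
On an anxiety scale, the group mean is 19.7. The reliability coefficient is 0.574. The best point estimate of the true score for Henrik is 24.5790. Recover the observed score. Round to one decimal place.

T̂ = ρX + (1 − ρ)μ  ⇒  X = (T̂ − (1 − ρ)μ) / ρ
X = (24.5790 − 0.426 × 19.7) / 0.574 = (24.5790 − 8.3922) / 0.574 = 16.1868 / 0.574 = 28.200

28.2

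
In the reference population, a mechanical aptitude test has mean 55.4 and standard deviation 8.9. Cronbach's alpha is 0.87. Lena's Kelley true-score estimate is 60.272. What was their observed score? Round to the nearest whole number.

61

T̂ = ρX + (1 − ρ)μ  ⇒  X = (T̂ − (1 − ρ)μ) / ρ
X = (60.272 − 0.13 × 55.4) / 0.87 = (60.272 − 7.202) / 0.87 = 53.070 / 0.87 = 61.00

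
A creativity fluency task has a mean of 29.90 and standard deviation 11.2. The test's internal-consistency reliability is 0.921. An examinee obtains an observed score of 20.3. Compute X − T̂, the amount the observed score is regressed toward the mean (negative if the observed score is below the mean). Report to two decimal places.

-0.76

T̂ = ρX + (1 − ρ)μ
  = 0.921 × 20.3 + 0.079 × 29.90
  = 18.6963 + 2.36210
  = 21.0584
  ≈ 21.058
X − T̂ = 20.3 − 21.058 = -0.758 → -0.76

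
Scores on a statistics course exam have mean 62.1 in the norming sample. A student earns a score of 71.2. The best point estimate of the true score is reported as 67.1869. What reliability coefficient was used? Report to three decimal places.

0.559

T̂ = ρX + (1 − ρ)μ  ⇒  T̂ − μ = ρ(X − μ)
ρ = (T̂ − μ)/(X − μ) = (67.1869 − 62.1) / (71.2 − 62.1) = 5.0869 / 9.1 = 0.55900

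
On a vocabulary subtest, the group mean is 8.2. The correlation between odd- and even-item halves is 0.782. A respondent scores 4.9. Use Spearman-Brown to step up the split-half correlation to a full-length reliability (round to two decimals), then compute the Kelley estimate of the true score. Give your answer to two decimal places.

5.30

Spearman-Brown: ρ = 2r/(1 + r) = 2(0.782)/(1 + 0.782) = 1.5640/1.782 = 0.8777 → 0.88
T̂ = ρX + (1 − ρ)μ
  = 0.88 × 4.9 + 0.12 × 8.2
  = 4.312 + 0.984
  = 5.296
  ≈ 5.30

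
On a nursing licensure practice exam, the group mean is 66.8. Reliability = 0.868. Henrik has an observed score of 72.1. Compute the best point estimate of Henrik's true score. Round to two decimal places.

71.40

Regress the observed score toward the mean by the unreliability: T̂ = 0.868·72.1 + 0.132·66.8 = 62.5828 + 8.8176 = 71.400.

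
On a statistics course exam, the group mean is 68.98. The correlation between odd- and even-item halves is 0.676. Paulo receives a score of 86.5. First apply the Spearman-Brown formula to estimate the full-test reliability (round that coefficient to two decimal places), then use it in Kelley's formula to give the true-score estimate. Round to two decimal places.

Spearman-Brown: ρ = 2r/(1 + r) = 2(0.676)/(1 + 0.676) = 1.3520/1.676 = 0.8067 → 0.81
T̂ = 0.81(86.5) + 0.19(68.98) = 70.065 + 13.1062 = 83.171 → 83.17

83.17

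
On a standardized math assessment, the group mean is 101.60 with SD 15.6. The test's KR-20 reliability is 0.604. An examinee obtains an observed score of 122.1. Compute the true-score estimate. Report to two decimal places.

113.98

Weight the observed score by reliability and the mean by (1 − reliability): T̂ = 0.604·122.1 + 0.396·101.60 = 73.7484 + 40.23360 = 113.982.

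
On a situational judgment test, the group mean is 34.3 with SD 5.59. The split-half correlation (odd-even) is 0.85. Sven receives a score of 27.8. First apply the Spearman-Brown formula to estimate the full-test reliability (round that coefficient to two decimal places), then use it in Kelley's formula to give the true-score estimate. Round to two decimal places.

Spearman-Brown: ρ = 2r/(1 + r) = 2(0.85)/(1 + 0.85) = 1.700/1.85 = 0.9189 → 0.92
T̂ = ρX + (1 − ρ)μ
  = 0.92 × 27.8 + 0.08 × 34.3
  = 25.576 + 2.744
  = 28.320
  ≈ 28.32

28.32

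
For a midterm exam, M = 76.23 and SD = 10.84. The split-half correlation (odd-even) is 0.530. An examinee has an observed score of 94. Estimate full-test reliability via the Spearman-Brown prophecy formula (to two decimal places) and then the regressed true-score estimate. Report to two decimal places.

Spearman-Brown: ρ = 2r/(1 + r) = 2(0.530)/(1 + 0.530) = 1.0600/1.530 = 0.6928 → 0.69
Weight the observed score by reliability and the mean by (1 − reliability): T̂ = 0.69·94 + 0.31·76.23 = 64.86 + 23.6313 = 88.491.

88.49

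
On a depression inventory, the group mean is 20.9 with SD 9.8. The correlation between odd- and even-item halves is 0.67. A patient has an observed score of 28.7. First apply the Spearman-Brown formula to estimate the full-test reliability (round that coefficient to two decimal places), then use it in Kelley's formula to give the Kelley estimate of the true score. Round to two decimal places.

27.14

Spearman-Brown: ρ = 2r/(1 + r) = 2(0.67)/(1 + 0.67) = 1.340/1.67 = 0.8024 → 0.80
Kelley's formula gives T̂ = 0.80·28.7 + 0.20·20.9 = 22.960 + 4.180 = 27.140.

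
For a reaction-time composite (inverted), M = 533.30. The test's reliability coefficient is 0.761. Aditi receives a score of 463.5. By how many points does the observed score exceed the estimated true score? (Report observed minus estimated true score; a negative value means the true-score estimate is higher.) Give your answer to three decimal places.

T̂ = ρX + (1 − ρ)μ
  = 0.761 × 463.5 + 0.239 × 533.30
  = 352.7235 + 127.45870
  = 480.18220
  ≈ 480.1822
X − T̂ = 463.5 − 480.1822 = -16.6822 → -16.682

-16.682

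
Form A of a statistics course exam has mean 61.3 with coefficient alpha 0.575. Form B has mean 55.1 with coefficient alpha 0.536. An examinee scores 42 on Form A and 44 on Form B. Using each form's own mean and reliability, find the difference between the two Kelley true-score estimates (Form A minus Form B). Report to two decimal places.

T̂_A = 0.575(42) + 0.425(61.3) = 50.2025
T̂_B = 0.536(44) + 0.464(55.1) = 49.1504
T̂_A − T̂_B = 1.0521

1.05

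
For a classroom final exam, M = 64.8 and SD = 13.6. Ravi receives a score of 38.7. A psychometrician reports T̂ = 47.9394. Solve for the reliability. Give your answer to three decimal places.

0.646

T̂ = ρX + (1 − ρ)μ  ⇒  T̂ − μ = ρ(X − μ)
ρ = (T̂ − μ)/(X − μ) = (47.9394 − 64.8) / (38.7 − 64.8) = -16.8606 / -26.1 = 0.64600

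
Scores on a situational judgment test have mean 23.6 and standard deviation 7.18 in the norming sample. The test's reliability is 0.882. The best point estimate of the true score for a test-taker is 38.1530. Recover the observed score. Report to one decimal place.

40.1

T̂ = ρX + (1 − ρ)μ  ⇒  X = (T̂ − (1 − ρ)μ) / ρ
X = (38.1530 − 0.118 × 23.6) / 0.882 = (38.1530 − 2.7848) / 0.882 = 35.3682 / 0.882 = 40.100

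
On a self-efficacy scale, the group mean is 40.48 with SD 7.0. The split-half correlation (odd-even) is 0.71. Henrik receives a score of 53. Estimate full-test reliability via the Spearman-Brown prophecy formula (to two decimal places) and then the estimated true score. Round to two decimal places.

50.87

Spearman-Brown: ρ = 2r/(1 + r) = 2(0.71)/(1 + 0.71) = 1.420/1.71 = 0.8304 → 0.83
T̂ = ρX + (1 − ρ)μ
  = 0.83 × 53 + 0.17 × 40.48
  = 43.99 + 6.8816
  = 50.872
  ≈ 50.87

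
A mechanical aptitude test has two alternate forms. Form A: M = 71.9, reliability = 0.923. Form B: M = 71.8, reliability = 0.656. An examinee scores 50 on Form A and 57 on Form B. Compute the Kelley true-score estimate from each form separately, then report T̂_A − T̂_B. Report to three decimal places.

-10.405

T̂_A = 0.923(50) + 0.077(71.9) = 51.68630
T̂_B = 0.656(57) + 0.344(71.8) = 62.09120
T̂_A − T̂_B = -10.40490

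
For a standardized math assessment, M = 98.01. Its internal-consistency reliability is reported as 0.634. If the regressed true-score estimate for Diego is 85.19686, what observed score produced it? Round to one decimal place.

T̂ = ρX + (1 − ρ)μ  ⇒  X = (T̂ − (1 − ρ)μ) / ρ
X = (85.19686 − 0.366 × 98.01) / 0.634 = (85.19686 − 35.87166) / 0.634 = 49.32520 / 0.634 = 77.800

77.8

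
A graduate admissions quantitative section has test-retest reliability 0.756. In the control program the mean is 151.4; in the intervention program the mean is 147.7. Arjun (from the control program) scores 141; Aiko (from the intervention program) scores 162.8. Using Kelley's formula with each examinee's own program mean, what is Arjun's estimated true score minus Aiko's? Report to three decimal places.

-15.578

T̂_Arjun = 0.756(141) + 0.244(151.4) = 143.53760
T̂_Aiko = 0.756(162.8) + 0.244(147.7) = 159.11560
Difference = 143.53760 − 159.11560 = -15.57800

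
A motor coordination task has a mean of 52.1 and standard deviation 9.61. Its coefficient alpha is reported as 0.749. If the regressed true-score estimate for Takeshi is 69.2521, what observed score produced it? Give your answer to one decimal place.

T̂ = ρX + (1 − ρ)μ  ⇒  X = (T̂ − (1 − ρ)μ) / ρ
X = (69.2521 − 0.251 × 52.1) / 0.749 = (69.2521 − 13.0771) / 0.749 = 56.1750 / 0.749 = 75.000

75.0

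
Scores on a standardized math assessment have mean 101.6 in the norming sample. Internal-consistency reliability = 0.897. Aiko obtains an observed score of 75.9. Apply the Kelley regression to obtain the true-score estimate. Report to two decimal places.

78.55

T̂ = ρX + (1 − ρ)μ
  = 0.897 × 75.9 + 0.103 × 101.6
  = 68.0823 + 10.4648
  = 78.547
  ≈ 78.55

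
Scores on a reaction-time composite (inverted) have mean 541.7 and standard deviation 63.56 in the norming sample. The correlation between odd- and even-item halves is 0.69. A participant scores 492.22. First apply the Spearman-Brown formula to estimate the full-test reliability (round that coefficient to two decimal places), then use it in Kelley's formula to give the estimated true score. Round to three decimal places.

Spearman-Brown: ρ = 2r/(1 + r) = 2(0.69)/(1 + 0.69) = 1.380/1.69 = 0.8166 → 0.82
T̂ = 0.82(492.22) + 0.18(541.7) = 403.6204 + 97.506 = 501.1264 → 501.126

501.126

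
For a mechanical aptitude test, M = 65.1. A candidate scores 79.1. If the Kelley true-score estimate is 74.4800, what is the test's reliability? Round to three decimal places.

0.670

T̂ = ρX + (1 − ρ)μ  ⇒  T̂ − μ = ρ(X − μ)
ρ = (T̂ − μ)/(X − μ) = (74.4800 − 65.1) / (79.1 − 65.1) = 9.3800 / 14.0 = 0.67000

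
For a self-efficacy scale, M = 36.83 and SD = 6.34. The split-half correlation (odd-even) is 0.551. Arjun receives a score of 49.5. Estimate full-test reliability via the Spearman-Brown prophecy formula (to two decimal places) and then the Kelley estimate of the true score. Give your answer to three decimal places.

45.826

Spearman-Brown: ρ = 2r/(1 + r) = 2(0.551)/(1 + 0.551) = 1.1020/1.551 = 0.7105 → 0.71
T̂ = 0.71(49.5) + 0.29(36.83) = 35.145 + 10.6807 = 45.8257 → 45.826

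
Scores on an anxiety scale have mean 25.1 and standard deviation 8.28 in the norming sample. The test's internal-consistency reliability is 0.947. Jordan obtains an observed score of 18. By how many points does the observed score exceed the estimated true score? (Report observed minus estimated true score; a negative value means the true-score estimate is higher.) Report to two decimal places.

T̂ = 0.947(18) + 0.053(25.1) = 17.046 + 1.3303 = 18.3763 → 18.376
X − T̂ = 18 − 18.376 = -0.376 → -0.38

-0.38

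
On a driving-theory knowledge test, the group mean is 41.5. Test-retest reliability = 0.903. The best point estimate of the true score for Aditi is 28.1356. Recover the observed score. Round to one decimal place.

T̂ = ρX + (1 − ρ)μ  ⇒  X = (T̂ − (1 − ρ)μ) / ρ
X = (28.1356 − 0.097 × 41.5) / 0.903 = (28.1356 − 4.0255) / 0.903 = 24.1101 / 0.903 = 26.700

26.7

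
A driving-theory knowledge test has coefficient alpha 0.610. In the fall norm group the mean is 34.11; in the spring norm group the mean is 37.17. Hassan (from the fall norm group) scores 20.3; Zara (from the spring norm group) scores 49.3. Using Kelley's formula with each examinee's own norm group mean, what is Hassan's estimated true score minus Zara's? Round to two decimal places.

-18.88

T̂_Hassan = 0.610(20.3) + 0.390(34.11) = 25.6859
T̂_Zara = 0.610(49.3) + 0.390(37.17) = 44.5693
Difference = 25.6859 − 44.5693 = -18.8834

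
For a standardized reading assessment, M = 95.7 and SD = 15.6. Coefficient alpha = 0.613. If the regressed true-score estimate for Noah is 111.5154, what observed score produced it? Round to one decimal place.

121.5

T̂ = ρX + (1 − ρ)μ  ⇒  X = (T̂ − (1 − ρ)μ) / ρ
X = (111.5154 − 0.387 × 95.7) / 0.613 = (111.5154 − 37.0359) / 0.613 = 74.4795 / 0.613 = 121.500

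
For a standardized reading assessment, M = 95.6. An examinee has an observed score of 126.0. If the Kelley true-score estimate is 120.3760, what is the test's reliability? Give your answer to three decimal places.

0.815

T̂ = ρX + (1 − ρ)μ  ⇒  T̂ − μ = ρ(X − μ)
ρ = (T̂ − μ)/(X − μ) = (120.3760 − 95.6) / (126.0 − 95.6) = 24.7760 / 30.4 = 0.81500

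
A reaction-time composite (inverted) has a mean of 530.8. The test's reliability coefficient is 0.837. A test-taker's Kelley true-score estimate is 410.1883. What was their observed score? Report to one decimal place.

386.7

T̂ = ρX + (1 − ρ)μ  ⇒  X = (T̂ − (1 − ρ)μ) / ρ
X = (410.1883 − 0.163 × 530.8) / 0.837 = (410.1883 − 86.5204) / 0.837 = 323.6679 / 0.837 = 386.700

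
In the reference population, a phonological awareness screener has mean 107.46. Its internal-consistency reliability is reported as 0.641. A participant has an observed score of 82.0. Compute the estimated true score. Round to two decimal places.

T̂ = ρX + (1 − ρ)μ
  = 0.641 × 82.0 + 0.359 × 107.46
  = 52.5620 + 38.57814
  = 91.140
  ≈ 91.14

91.14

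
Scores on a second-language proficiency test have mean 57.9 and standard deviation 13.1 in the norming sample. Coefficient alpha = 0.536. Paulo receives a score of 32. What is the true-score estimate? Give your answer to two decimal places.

T̂ = ρX + (1 − ρ)μ
  = 0.536 × 32 + 0.464 × 57.9
  = 17.152 + 26.8656
  = 44.018
  ≈ 44.02

44.02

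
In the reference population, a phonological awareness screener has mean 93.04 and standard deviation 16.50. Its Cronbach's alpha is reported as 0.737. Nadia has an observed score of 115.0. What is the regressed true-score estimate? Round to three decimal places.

109.225

Kelley's formula gives T̂ = 0.737·115.0 + 0.263·93.04 = 84.7550 + 24.46952 = 109.2245.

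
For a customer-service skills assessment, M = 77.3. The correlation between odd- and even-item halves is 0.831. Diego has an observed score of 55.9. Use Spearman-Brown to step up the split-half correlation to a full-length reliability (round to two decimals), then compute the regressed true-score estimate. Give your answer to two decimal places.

57.83

Spearman-Brown: ρ = 2r/(1 + r) = 2(0.831)/(1 + 0.831) = 1.6620/1.831 = 0.9077 → 0.91
T̂ = 0.91(55.9) + 0.09(77.3) = 50.869 + 6.957 = 57.826 → 57.83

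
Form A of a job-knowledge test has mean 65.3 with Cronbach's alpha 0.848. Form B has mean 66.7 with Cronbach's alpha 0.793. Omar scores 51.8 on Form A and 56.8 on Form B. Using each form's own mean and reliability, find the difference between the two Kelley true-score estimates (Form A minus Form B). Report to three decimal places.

-4.997

T̂_A = 0.848(51.8) + 0.152(65.3) = 53.85200
T̂_B = 0.793(56.8) + 0.207(66.7) = 58.84930
T̂_A − T̂_B = -4.99730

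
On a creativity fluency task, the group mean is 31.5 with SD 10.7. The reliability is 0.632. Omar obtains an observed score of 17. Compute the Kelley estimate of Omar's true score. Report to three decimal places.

T̂ = ρX + (1 − ρ)μ
  = 0.632 × 17 + 0.368 × 31.5
  = 10.744 + 11.5920
  = 22.3360
  ≈ 22.336

22.336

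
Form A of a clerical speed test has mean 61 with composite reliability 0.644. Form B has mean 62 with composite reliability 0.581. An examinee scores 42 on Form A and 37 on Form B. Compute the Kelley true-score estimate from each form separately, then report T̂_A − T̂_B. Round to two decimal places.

T̂_A = 0.644(42) + 0.356(61) = 48.7640
T̂_B = 0.581(37) + 0.419(62) = 47.4750
T̂_A − T̂_B = 1.2890

1.29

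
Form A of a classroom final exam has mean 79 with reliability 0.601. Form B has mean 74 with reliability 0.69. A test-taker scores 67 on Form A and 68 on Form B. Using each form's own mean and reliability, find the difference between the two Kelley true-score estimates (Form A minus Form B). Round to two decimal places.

T̂_A = 0.601(67) + 0.399(79) = 71.7880
T̂_B = 0.69(68) + 0.31(74) = 69.8600
T̂_A − T̂_B = 1.9280

1.93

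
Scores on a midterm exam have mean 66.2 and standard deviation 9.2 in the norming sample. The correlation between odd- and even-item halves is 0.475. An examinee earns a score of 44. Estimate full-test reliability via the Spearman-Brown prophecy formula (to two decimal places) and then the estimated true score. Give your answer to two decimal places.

Spearman-Brown: ρ = 2r/(1 + r) = 2(0.475)/(1 + 0.475) = 0.9500/1.475 = 0.6441 → 0.64
Kelley's formula gives T̂ = 0.64·44 + 0.36·66.2 = 28.16 + 23.832 = 51.992.

51.99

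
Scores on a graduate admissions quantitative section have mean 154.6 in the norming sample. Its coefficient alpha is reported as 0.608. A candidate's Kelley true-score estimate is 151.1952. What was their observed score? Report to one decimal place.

149.0

T̂ = ρX + (1 − ρ)μ  ⇒  X = (T̂ − (1 − ρ)μ) / ρ
X = (151.1952 − 0.392 × 154.6) / 0.608 = (151.1952 − 60.6032) / 0.608 = 90.5920 / 0.608 = 149.000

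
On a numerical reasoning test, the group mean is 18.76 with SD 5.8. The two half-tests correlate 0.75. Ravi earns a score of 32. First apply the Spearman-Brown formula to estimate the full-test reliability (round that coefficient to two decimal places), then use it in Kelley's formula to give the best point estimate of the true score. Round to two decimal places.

Spearman-Brown: ρ = 2r/(1 + r) = 2(0.75)/(1 + 0.75) = 1.500/1.75 = 0.8571 → 0.86
Regress the observed score toward the mean by the unreliability: T̂ = 0.86·32 + 0.14·18.76 = 27.52 + 2.6264 = 30.146.

30.15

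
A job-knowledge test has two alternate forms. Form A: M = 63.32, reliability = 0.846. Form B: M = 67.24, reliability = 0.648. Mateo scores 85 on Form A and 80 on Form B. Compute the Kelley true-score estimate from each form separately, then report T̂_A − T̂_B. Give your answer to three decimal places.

6.153

T̂_A = 0.846(85) + 0.154(63.32) = 81.66128
T̂_B = 0.648(80) + 0.352(67.24) = 75.50848
T̂_A − T̂_B = 6.15280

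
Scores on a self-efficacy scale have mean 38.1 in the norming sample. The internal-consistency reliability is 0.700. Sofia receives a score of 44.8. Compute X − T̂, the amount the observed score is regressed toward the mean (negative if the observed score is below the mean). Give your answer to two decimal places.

2.01

T̂ = ρX + (1 − ρ)μ
  = 0.700 × 44.8 + 0.300 × 38.1
  = 31.3600 + 11.4300
  = 42.7900
  ≈ 42.790
X − T̂ = 44.8 − 42.790 = 2.010 → 2.01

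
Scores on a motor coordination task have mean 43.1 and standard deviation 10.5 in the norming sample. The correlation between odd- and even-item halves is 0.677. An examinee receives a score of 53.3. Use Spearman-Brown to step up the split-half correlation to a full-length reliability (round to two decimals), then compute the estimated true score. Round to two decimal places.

Spearman-Brown: ρ = 2r/(1 + r) = 2(0.677)/(1 + 0.677) = 1.3540/1.677 = 0.8074 → 0.81
Regress the observed score toward the mean by the unreliability: T̂ = 0.81·53.3 + 0.19·43.1 = 43.173 + 8.189 = 51.362.

51.36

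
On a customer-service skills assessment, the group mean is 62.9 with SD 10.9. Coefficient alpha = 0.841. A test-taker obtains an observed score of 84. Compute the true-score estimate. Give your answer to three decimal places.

80.645

T̂ = ρX + (1 − ρ)μ
  = 0.841 × 84 + 0.159 × 62.9
  = 70.644 + 10.0011
  = 80.6451
  ≈ 80.645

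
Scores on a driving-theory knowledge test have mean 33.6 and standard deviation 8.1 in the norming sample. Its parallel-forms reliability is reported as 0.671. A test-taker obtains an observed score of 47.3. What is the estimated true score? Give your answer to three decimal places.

42.793

T̂ = 0.671(47.3) + 0.329(33.6) = 31.7383 + 11.0544 = 42.7927 → 42.793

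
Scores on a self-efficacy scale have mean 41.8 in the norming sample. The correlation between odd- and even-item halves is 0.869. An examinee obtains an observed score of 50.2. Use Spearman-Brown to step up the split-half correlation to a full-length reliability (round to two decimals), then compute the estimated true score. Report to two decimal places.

49.61

Spearman-Brown: ρ = 2r/(1 + r) = 2(0.869)/(1 + 0.869) = 1.7380/1.869 = 0.9299 → 0.93
T̂ = ρX + (1 − ρ)μ
  = 0.93 × 50.2 + 0.07 × 41.8
  = 46.686 + 2.926
  = 49.612
  ≈ 49.61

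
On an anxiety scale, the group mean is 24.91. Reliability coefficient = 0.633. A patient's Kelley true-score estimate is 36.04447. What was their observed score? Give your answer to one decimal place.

T̂ = ρX + (1 − ρ)μ  ⇒  X = (T̂ − (1 − ρ)μ) / ρ
X = (36.04447 − 0.367 × 24.91) / 0.633 = (36.04447 − 9.14197) / 0.633 = 26.90250 / 0.633 = 42.500

42.5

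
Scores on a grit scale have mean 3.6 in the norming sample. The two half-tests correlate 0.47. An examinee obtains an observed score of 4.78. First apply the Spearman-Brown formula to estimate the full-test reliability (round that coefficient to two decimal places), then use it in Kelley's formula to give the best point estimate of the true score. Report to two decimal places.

4.36

Spearman-Brown: ρ = 2r/(1 + r) = 2(0.47)/(1 + 0.47) = 0.940/1.47 = 0.6395 → 0.64
Regress the observed score toward the mean by the unreliability: T̂ = 0.64·4.78 + 0.36·3.6 = 3.0592 + 1.296 = 4.355.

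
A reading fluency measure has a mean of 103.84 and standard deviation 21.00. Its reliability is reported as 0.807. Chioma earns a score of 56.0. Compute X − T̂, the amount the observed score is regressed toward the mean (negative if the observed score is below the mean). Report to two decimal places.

-9.23

T̂ = ρX + (1 − ρ)μ
  = 0.807 × 56.0 + 0.193 × 103.84
  = 45.1920 + 20.04112
  = 65.2331
  ≈ 65.233
X − T̂ = 56.0 − 65.233 = -9.233 → -9.23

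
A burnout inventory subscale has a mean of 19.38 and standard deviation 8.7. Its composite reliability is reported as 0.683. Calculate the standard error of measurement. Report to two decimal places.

4.90

SEM = SD · √(1 − ρ) = 8.7 × √0.317 = 8.7 × 0.5630 = 4.898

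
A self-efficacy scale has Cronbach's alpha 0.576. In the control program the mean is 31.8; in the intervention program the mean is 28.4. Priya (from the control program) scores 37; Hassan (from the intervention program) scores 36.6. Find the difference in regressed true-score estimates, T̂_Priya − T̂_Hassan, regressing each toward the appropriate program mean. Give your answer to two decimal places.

1.67

T̂_Priya = 0.576(37) + 0.424(31.8) = 34.7952
T̂_Hassan = 0.576(36.6) + 0.424(28.4) = 33.1232
Difference = 34.7952 − 33.1232 = 1.6720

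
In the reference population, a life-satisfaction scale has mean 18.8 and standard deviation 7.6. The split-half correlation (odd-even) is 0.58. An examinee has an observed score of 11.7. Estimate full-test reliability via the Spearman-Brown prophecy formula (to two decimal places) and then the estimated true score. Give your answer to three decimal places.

Spearman-Brown: ρ = 2r/(1 + r) = 2(0.58)/(1 + 0.58) = 1.160/1.58 = 0.7342 → 0.73
T̂ = 0.73(11.7) + 0.27(18.8) = 8.541 + 5.076 = 13.6170 → 13.617

13.617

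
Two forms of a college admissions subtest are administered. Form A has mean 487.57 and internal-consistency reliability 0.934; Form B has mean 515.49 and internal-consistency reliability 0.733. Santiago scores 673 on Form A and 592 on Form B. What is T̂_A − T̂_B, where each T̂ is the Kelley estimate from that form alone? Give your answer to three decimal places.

89.190

T̂_A = 0.934(673) + 0.066(487.57) = 660.76162
T̂_B = 0.733(592) + 0.267(515.49) = 571.57183
T̂_A − T̂_B = 89.18979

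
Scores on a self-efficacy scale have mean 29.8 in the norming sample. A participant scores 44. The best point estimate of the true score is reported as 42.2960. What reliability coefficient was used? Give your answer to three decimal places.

T̂ = ρX + (1 − ρ)μ  ⇒  T̂ − μ = ρ(X − μ)
ρ = (T̂ − μ)/(X − μ) = (42.2960 − 29.8) / (44 − 29.8) = 12.4960 / 14.2 = 0.88000

0.880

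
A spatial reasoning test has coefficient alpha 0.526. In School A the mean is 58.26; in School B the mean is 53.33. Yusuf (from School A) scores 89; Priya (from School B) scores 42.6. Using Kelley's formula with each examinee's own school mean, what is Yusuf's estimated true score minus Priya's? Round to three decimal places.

T̂_Yusuf = 0.526(89) + 0.474(58.26) = 74.42924
T̂_Priya = 0.526(42.6) + 0.474(53.33) = 47.68602
Difference = 74.42924 − 47.68602 = 26.74322

26.743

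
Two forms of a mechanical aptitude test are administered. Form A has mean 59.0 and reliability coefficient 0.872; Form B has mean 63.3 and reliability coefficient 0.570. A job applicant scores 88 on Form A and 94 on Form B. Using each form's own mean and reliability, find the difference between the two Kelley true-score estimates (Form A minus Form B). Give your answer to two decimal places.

T̂_A = 0.872(88) + 0.128(59.0) = 84.2880
T̂_B = 0.570(94) + 0.430(63.3) = 80.7990
T̂_A − T̂_B = 3.4890

3.49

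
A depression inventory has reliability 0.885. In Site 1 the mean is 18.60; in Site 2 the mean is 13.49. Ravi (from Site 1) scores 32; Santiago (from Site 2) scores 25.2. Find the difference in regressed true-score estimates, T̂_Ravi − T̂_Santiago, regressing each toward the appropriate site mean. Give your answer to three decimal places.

T̂_Ravi = 0.885(32) + 0.115(18.60) = 30.45900
T̂_Santiago = 0.885(25.2) + 0.115(13.49) = 23.85335
Difference = 30.45900 − 23.85335 = 6.60565

6.606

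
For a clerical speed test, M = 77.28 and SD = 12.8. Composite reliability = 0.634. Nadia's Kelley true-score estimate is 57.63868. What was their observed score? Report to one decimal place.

46.3

T̂ = ρX + (1 − ρ)μ  ⇒  X = (T̂ − (1 − ρ)μ) / ρ
X = (57.63868 − 0.366 × 77.28) / 0.634 = (57.63868 − 28.28448) / 0.634 = 29.35420 / 0.634 = 46.300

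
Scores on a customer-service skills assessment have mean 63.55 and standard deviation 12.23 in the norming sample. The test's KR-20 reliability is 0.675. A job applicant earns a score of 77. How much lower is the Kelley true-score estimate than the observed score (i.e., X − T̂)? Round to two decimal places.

4.37

T̂ = 0.675(77) + 0.325(63.55) = 51.975 + 20.65375 = 72.6287 → 72.629
X − T̂ = 77 − 72.629 = 4.371 → 4.37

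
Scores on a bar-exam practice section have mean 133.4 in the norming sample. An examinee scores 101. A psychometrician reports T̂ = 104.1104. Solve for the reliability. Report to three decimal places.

0.904

T̂ = ρX + (1 − ρ)μ  ⇒  T̂ − μ = ρ(X − μ)
ρ = (T̂ − μ)/(X − μ) = (104.1104 − 133.4) / (101 − 133.4) = -29.2896 / -32.4 = 0.90400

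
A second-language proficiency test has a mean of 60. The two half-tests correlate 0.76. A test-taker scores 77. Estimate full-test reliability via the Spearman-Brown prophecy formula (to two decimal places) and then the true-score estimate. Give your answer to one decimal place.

74.6

Spearman-Brown: ρ = 2r/(1 + r) = 2(0.76)/(1 + 0.76) = 1.520/1.76 = 0.8636 → 0.86
T̂ = 0.86(77) + 0.14(60) = 66.22 + 8.40 = 74.62 → 74.6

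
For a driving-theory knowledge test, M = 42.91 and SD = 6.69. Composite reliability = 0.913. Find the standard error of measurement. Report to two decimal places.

1.97

SEM = SD · √(1 − ρ) = 6.69 × √0.087 = 6.69 × 0.2950 = 1.973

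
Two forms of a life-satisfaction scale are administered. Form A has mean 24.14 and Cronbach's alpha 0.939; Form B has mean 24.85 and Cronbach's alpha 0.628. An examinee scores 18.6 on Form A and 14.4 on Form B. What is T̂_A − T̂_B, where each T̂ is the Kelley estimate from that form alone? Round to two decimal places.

0.65

T̂_A = 0.939(18.6) + 0.061(24.14) = 18.9379
T̂_B = 0.628(14.4) + 0.372(24.85) = 18.2874
T̂_A − T̂_B = 0.6505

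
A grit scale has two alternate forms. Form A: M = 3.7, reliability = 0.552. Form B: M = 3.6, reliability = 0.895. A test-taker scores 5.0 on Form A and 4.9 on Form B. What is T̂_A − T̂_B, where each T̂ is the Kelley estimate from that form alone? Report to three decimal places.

-0.346

T̂_A = 0.552(5.0) + 0.448(3.7) = 4.41760
T̂_B = 0.895(4.9) + 0.105(3.6) = 4.76350
T̂_A − T̂_B = -0.34590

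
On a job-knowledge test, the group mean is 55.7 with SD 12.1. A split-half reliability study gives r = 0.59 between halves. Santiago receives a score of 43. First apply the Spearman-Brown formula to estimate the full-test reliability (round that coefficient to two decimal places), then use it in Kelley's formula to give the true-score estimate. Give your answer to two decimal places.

Spearman-Brown: ρ = 2r/(1 + r) = 2(0.59)/(1 + 0.59) = 1.180/1.59 = 0.7421 → 0.74
T̂ = 0.74(43) + 0.26(55.7) = 31.82 + 14.482 = 46.302 → 46.30

46.30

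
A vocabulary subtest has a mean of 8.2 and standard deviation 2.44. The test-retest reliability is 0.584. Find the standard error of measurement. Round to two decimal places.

SEM = SD · √(1 − ρ) = 2.44 × √0.416 = 2.44 × 0.6450 = 1.574

1.57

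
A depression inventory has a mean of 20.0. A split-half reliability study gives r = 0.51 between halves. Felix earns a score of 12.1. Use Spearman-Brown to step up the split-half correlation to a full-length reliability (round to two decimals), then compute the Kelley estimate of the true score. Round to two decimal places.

Spearman-Brown: ρ = 2r/(1 + r) = 2(0.51)/(1 + 0.51) = 1.020/1.51 = 0.6755 → 0.68
T̂ = ρX + (1 − ρ)μ
  = 0.68 × 12.1 + 0.32 × 20.0
  = 8.228 + 6.400
  = 14.628
  ≈ 14.63

14.63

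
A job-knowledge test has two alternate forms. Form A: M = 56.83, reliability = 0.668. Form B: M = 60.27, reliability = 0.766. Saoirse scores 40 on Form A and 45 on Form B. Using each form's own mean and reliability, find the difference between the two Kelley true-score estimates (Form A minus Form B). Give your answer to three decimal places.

-2.986

T̂_A = 0.668(40) + 0.332(56.83) = 45.58756
T̂_B = 0.766(45) + 0.234(60.27) = 48.57318
T̂_A − T̂_B = -2.98562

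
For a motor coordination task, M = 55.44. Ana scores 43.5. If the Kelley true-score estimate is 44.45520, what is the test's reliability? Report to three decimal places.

T̂ = ρX + (1 − ρ)μ  ⇒  T̂ − μ = ρ(X − μ)
ρ = (T̂ − μ)/(X − μ) = (44.45520 − 55.44) / (43.5 − 55.44) = -10.98480 / -11.94 = 0.92000

0.920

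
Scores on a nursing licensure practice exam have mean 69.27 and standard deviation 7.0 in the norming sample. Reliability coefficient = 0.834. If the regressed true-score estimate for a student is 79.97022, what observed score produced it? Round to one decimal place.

82.1

T̂ = ρX + (1 − ρ)μ  ⇒  X = (T̂ − (1 − ρ)μ) / ρ
X = (79.97022 − 0.166 × 69.27) / 0.834 = (79.97022 − 11.49882) / 0.834 = 68.47140 / 0.834 = 82.100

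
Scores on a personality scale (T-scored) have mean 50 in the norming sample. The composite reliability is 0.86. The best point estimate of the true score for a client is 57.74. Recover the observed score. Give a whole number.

T̂ = ρX + (1 − ρ)μ  ⇒  X = (T̂ − (1 − ρ)μ) / ρ
X = (57.74 − 0.14 × 50) / 0.86 = (57.74 − 7.00) / 0.86 = 50.74 / 0.86 = 59.00

59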